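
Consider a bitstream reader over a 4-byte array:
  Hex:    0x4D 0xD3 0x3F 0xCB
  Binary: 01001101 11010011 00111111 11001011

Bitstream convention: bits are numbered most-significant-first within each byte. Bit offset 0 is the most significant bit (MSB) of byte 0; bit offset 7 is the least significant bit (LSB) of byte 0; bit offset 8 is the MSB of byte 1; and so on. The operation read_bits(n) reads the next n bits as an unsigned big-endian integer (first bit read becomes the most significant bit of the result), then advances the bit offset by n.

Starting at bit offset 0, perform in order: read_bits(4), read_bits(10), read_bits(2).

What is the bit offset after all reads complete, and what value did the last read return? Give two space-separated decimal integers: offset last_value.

Answer: 16 3

Derivation:
Read 1: bits[0:4] width=4 -> value=4 (bin 0100); offset now 4 = byte 0 bit 4; 28 bits remain
Read 2: bits[4:14] width=10 -> value=884 (bin 1101110100); offset now 14 = byte 1 bit 6; 18 bits remain
Read 3: bits[14:16] width=2 -> value=3 (bin 11); offset now 16 = byte 2 bit 0; 16 bits remain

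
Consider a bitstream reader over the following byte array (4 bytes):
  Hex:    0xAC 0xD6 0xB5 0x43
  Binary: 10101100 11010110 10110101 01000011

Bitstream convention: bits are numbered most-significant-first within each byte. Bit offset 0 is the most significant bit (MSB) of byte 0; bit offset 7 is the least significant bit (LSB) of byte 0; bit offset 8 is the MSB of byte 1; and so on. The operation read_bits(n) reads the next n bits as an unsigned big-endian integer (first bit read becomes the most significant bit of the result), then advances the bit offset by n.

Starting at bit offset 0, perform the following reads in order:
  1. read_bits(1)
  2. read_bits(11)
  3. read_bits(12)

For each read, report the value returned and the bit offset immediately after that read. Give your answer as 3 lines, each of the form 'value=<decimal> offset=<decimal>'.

Read 1: bits[0:1] width=1 -> value=1 (bin 1); offset now 1 = byte 0 bit 1; 31 bits remain
Read 2: bits[1:12] width=11 -> value=717 (bin 01011001101); offset now 12 = byte 1 bit 4; 20 bits remain
Read 3: bits[12:24] width=12 -> value=1717 (bin 011010110101); offset now 24 = byte 3 bit 0; 8 bits remain

Answer: value=1 offset=1
value=717 offset=12
value=1717 offset=24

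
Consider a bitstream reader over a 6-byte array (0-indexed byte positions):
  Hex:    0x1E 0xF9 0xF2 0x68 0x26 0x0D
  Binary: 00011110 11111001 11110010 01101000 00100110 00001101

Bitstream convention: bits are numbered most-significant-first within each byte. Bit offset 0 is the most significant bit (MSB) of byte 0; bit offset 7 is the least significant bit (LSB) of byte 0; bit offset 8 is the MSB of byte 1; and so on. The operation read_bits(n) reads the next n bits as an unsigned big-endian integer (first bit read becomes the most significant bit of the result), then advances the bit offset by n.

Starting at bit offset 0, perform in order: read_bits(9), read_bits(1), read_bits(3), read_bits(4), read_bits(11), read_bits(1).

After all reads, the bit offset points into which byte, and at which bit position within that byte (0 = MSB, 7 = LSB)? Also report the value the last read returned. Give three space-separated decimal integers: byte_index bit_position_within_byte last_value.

Read 1: bits[0:9] width=9 -> value=61 (bin 000111101); offset now 9 = byte 1 bit 1; 39 bits remain
Read 2: bits[9:10] width=1 -> value=1 (bin 1); offset now 10 = byte 1 bit 2; 38 bits remain
Read 3: bits[10:13] width=3 -> value=7 (bin 111); offset now 13 = byte 1 bit 5; 35 bits remain
Read 4: bits[13:17] width=4 -> value=3 (bin 0011); offset now 17 = byte 2 bit 1; 31 bits remain
Read 5: bits[17:28] width=11 -> value=1830 (bin 11100100110); offset now 28 = byte 3 bit 4; 20 bits remain
Read 6: bits[28:29] width=1 -> value=1 (bin 1); offset now 29 = byte 3 bit 5; 19 bits remain

Answer: 3 5 1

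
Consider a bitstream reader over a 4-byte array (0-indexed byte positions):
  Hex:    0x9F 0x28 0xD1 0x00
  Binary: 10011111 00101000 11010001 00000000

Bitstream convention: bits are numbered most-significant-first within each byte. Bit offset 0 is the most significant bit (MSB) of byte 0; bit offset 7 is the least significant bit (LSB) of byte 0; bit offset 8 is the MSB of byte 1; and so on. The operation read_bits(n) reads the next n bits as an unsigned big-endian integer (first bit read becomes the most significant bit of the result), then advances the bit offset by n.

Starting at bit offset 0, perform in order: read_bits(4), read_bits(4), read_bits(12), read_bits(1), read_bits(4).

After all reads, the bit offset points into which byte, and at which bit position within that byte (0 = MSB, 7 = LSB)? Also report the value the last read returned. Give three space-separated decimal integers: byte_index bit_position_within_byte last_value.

Read 1: bits[0:4] width=4 -> value=9 (bin 1001); offset now 4 = byte 0 bit 4; 28 bits remain
Read 2: bits[4:8] width=4 -> value=15 (bin 1111); offset now 8 = byte 1 bit 0; 24 bits remain
Read 3: bits[8:20] width=12 -> value=653 (bin 001010001101); offset now 20 = byte 2 bit 4; 12 bits remain
Read 4: bits[20:21] width=1 -> value=0 (bin 0); offset now 21 = byte 2 bit 5; 11 bits remain
Read 5: bits[21:25] width=4 -> value=2 (bin 0010); offset now 25 = byte 3 bit 1; 7 bits remain

Answer: 3 1 2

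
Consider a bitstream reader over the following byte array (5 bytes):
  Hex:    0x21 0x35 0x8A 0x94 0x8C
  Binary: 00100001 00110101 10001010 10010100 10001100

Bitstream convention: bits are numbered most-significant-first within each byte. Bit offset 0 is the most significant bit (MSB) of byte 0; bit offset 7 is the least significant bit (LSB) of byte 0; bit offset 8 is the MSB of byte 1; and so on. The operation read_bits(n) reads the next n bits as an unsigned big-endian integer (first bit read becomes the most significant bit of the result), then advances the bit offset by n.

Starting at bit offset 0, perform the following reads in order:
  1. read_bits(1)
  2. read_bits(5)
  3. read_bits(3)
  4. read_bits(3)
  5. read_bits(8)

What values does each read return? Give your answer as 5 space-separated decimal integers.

Answer: 0 8 2 3 88

Derivation:
Read 1: bits[0:1] width=1 -> value=0 (bin 0); offset now 1 = byte 0 bit 1; 39 bits remain
Read 2: bits[1:6] width=5 -> value=8 (bin 01000); offset now 6 = byte 0 bit 6; 34 bits remain
Read 3: bits[6:9] width=3 -> value=2 (bin 010); offset now 9 = byte 1 bit 1; 31 bits remain
Read 4: bits[9:12] width=3 -> value=3 (bin 011); offset now 12 = byte 1 bit 4; 28 bits remain
Read 5: bits[12:20] width=8 -> value=88 (bin 01011000); offset now 20 = byte 2 bit 4; 20 bits remain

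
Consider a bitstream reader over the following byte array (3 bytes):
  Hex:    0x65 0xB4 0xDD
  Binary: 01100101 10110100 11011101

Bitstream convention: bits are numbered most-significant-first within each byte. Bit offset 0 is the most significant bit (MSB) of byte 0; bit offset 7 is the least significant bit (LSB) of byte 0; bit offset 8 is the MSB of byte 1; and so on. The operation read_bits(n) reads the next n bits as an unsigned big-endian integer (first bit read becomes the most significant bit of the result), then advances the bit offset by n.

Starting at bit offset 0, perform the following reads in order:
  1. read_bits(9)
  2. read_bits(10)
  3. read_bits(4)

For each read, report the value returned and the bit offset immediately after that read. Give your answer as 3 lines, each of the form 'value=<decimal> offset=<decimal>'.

Read 1: bits[0:9] width=9 -> value=203 (bin 011001011); offset now 9 = byte 1 bit 1; 15 bits remain
Read 2: bits[9:19] width=10 -> value=422 (bin 0110100110); offset now 19 = byte 2 bit 3; 5 bits remain
Read 3: bits[19:23] width=4 -> value=14 (bin 1110); offset now 23 = byte 2 bit 7; 1 bits remain

Answer: value=203 offset=9
value=422 offset=19
value=14 offset=23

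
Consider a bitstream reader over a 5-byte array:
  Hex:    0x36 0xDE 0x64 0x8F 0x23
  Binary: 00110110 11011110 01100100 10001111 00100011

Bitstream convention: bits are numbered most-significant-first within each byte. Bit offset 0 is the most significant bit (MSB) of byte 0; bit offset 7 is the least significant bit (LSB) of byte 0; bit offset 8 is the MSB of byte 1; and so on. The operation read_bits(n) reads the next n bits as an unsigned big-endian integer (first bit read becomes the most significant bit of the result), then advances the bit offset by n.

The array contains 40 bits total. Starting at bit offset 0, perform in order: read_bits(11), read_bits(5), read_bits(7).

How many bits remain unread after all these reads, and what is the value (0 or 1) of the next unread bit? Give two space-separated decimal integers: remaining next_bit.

Read 1: bits[0:11] width=11 -> value=438 (bin 00110110110); offset now 11 = byte 1 bit 3; 29 bits remain
Read 2: bits[11:16] width=5 -> value=30 (bin 11110); offset now 16 = byte 2 bit 0; 24 bits remain
Read 3: bits[16:23] width=7 -> value=50 (bin 0110010); offset now 23 = byte 2 bit 7; 17 bits remain

Answer: 17 0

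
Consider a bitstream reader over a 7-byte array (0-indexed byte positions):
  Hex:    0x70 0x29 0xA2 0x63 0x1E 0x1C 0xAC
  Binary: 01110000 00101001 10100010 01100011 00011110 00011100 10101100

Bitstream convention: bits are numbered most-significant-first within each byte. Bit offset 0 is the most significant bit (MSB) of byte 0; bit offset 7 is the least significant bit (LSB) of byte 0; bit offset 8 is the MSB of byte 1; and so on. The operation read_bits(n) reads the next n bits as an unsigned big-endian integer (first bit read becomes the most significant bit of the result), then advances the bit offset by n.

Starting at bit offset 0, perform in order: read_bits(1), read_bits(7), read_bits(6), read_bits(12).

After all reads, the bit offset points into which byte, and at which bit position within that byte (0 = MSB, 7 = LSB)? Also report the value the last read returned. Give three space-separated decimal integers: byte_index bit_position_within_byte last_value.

Answer: 3 2 1673

Derivation:
Read 1: bits[0:1] width=1 -> value=0 (bin 0); offset now 1 = byte 0 bit 1; 55 bits remain
Read 2: bits[1:8] width=7 -> value=112 (bin 1110000); offset now 8 = byte 1 bit 0; 48 bits remain
Read 3: bits[8:14] width=6 -> value=10 (bin 001010); offset now 14 = byte 1 bit 6; 42 bits remain
Read 4: bits[14:26] width=12 -> value=1673 (bin 011010001001); offset now 26 = byte 3 bit 2; 30 bits remain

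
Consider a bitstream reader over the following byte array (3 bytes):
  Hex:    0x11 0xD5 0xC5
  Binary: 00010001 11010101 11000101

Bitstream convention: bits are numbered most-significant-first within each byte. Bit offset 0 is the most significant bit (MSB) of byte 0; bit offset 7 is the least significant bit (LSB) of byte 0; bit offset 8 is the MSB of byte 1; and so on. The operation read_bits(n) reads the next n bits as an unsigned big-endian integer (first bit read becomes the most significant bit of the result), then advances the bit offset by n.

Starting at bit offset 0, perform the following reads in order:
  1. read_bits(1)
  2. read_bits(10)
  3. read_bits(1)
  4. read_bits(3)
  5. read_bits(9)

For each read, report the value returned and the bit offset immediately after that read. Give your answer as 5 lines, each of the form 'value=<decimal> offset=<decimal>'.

Read 1: bits[0:1] width=1 -> value=0 (bin 0); offset now 1 = byte 0 bit 1; 23 bits remain
Read 2: bits[1:11] width=10 -> value=142 (bin 0010001110); offset now 11 = byte 1 bit 3; 13 bits remain
Read 3: bits[11:12] width=1 -> value=1 (bin 1); offset now 12 = byte 1 bit 4; 12 bits remain
Read 4: bits[12:15] width=3 -> value=2 (bin 010); offset now 15 = byte 1 bit 7; 9 bits remain
Read 5: bits[15:24] width=9 -> value=453 (bin 111000101); offset now 24 = byte 3 bit 0; 0 bits remain

Answer: value=0 offset=1
value=142 offset=11
value=1 offset=12
value=2 offset=15
value=453 offset=24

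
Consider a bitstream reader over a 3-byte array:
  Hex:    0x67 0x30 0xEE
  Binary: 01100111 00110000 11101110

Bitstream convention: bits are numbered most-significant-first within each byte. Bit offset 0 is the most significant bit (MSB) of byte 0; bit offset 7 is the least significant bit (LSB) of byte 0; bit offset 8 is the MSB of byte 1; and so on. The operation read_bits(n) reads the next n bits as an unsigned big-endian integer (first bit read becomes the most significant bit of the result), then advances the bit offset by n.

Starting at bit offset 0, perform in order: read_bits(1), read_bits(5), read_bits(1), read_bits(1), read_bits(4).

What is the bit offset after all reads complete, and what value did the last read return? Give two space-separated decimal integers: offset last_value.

Read 1: bits[0:1] width=1 -> value=0 (bin 0); offset now 1 = byte 0 bit 1; 23 bits remain
Read 2: bits[1:6] width=5 -> value=25 (bin 11001); offset now 6 = byte 0 bit 6; 18 bits remain
Read 3: bits[6:7] width=1 -> value=1 (bin 1); offset now 7 = byte 0 bit 7; 17 bits remain
Read 4: bits[7:8] width=1 -> value=1 (bin 1); offset now 8 = byte 1 bit 0; 16 bits remain
Read 5: bits[8:12] width=4 -> value=3 (bin 0011); offset now 12 = byte 1 bit 4; 12 bits remain

Answer: 12 3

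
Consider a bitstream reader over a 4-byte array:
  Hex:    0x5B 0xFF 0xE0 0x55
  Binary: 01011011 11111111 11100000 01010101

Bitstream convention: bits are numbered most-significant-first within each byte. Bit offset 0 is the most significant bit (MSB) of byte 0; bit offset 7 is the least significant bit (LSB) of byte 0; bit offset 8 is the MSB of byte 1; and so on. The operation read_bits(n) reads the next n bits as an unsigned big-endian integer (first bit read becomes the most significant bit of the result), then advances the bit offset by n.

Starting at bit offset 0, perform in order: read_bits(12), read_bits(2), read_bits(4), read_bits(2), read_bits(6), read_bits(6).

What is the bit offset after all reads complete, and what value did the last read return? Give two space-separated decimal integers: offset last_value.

Read 1: bits[0:12] width=12 -> value=1471 (bin 010110111111); offset now 12 = byte 1 bit 4; 20 bits remain
Read 2: bits[12:14] width=2 -> value=3 (bin 11); offset now 14 = byte 1 bit 6; 18 bits remain
Read 3: bits[14:18] width=4 -> value=15 (bin 1111); offset now 18 = byte 2 bit 2; 14 bits remain
Read 4: bits[18:20] width=2 -> value=2 (bin 10); offset now 20 = byte 2 bit 4; 12 bits remain
Read 5: bits[20:26] width=6 -> value=1 (bin 000001); offset now 26 = byte 3 bit 2; 6 bits remain
Read 6: bits[26:32] width=6 -> value=21 (bin 010101); offset now 32 = byte 4 bit 0; 0 bits remain

Answer: 32 21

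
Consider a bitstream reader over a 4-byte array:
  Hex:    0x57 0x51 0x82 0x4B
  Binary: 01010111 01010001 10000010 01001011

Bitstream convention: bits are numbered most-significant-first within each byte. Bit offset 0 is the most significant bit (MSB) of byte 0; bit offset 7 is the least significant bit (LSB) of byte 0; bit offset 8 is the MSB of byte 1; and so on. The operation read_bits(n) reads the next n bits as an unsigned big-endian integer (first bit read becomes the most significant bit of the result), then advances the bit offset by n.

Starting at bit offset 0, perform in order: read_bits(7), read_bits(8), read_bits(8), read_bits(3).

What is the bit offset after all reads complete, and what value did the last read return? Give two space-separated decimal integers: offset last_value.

Answer: 26 1

Derivation:
Read 1: bits[0:7] width=7 -> value=43 (bin 0101011); offset now 7 = byte 0 bit 7; 25 bits remain
Read 2: bits[7:15] width=8 -> value=168 (bin 10101000); offset now 15 = byte 1 bit 7; 17 bits remain
Read 3: bits[15:23] width=8 -> value=193 (bin 11000001); offset now 23 = byte 2 bit 7; 9 bits remain
Read 4: bits[23:26] width=3 -> value=1 (bin 001); offset now 26 = byte 3 bit 2; 6 bits remain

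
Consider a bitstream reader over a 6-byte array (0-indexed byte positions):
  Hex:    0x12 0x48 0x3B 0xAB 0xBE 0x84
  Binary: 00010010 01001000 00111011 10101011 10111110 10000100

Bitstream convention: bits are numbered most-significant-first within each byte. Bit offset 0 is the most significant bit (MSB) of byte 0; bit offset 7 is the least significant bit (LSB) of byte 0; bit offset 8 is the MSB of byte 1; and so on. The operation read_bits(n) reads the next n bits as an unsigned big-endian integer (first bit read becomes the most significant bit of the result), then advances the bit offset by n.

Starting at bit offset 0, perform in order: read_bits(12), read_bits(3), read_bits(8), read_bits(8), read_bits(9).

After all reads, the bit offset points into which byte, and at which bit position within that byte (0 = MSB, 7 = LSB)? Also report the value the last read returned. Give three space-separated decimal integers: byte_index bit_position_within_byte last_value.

Answer: 5 0 446

Derivation:
Read 1: bits[0:12] width=12 -> value=292 (bin 000100100100); offset now 12 = byte 1 bit 4; 36 bits remain
Read 2: bits[12:15] width=3 -> value=4 (bin 100); offset now 15 = byte 1 bit 7; 33 bits remain
Read 3: bits[15:23] width=8 -> value=29 (bin 00011101); offset now 23 = byte 2 bit 7; 25 bits remain
Read 4: bits[23:31] width=8 -> value=213 (bin 11010101); offset now 31 = byte 3 bit 7; 17 bits remain
Read 5: bits[31:40] width=9 -> value=446 (bin 110111110); offset now 40 = byte 5 bit 0; 8 bits remain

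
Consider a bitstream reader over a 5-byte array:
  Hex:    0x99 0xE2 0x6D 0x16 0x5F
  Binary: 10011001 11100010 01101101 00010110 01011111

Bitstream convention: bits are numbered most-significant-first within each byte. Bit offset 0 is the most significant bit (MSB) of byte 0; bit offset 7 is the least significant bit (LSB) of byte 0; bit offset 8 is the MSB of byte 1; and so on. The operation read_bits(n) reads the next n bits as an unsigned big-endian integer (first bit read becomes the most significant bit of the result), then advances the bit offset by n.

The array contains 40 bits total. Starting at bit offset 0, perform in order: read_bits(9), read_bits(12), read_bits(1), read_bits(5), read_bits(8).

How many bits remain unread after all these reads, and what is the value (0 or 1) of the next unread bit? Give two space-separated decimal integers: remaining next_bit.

Answer: 5 1

Derivation:
Read 1: bits[0:9] width=9 -> value=307 (bin 100110011); offset now 9 = byte 1 bit 1; 31 bits remain
Read 2: bits[9:21] width=12 -> value=3149 (bin 110001001101); offset now 21 = byte 2 bit 5; 19 bits remain
Read 3: bits[21:22] width=1 -> value=1 (bin 1); offset now 22 = byte 2 bit 6; 18 bits remain
Read 4: bits[22:27] width=5 -> value=8 (bin 01000); offset now 27 = byte 3 bit 3; 13 bits remain
Read 5: bits[27:35] width=8 -> value=178 (bin 10110010); offset now 35 = byte 4 bit 3; 5 bits remain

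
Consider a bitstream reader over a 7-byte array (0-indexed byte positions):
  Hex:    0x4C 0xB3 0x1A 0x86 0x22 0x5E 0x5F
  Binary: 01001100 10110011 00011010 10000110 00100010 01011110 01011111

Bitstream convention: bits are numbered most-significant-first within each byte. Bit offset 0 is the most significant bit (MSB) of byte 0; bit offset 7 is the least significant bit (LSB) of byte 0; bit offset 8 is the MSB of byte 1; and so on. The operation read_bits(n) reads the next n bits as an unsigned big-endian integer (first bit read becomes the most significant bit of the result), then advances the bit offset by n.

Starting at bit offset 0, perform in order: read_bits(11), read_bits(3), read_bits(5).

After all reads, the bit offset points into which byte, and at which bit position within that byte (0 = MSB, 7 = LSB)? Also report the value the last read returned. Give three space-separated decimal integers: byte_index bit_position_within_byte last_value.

Answer: 2 3 24

Derivation:
Read 1: bits[0:11] width=11 -> value=613 (bin 01001100101); offset now 11 = byte 1 bit 3; 45 bits remain
Read 2: bits[11:14] width=3 -> value=4 (bin 100); offset now 14 = byte 1 bit 6; 42 bits remain
Read 3: bits[14:19] width=5 -> value=24 (bin 11000); offset now 19 = byte 2 bit 3; 37 bits remain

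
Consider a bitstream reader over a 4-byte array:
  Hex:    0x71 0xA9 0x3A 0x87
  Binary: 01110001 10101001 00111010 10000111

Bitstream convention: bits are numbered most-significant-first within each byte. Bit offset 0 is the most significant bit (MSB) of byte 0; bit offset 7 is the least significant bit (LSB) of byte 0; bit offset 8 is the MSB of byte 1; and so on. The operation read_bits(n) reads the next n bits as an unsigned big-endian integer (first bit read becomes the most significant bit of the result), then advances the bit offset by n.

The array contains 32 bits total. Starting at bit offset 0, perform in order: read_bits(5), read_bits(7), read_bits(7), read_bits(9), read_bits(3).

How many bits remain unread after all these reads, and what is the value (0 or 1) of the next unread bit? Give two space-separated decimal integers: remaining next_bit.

Read 1: bits[0:5] width=5 -> value=14 (bin 01110); offset now 5 = byte 0 bit 5; 27 bits remain
Read 2: bits[5:12] width=7 -> value=26 (bin 0011010); offset now 12 = byte 1 bit 4; 20 bits remain
Read 3: bits[12:19] width=7 -> value=73 (bin 1001001); offset now 19 = byte 2 bit 3; 13 bits remain
Read 4: bits[19:28] width=9 -> value=424 (bin 110101000); offset now 28 = byte 3 bit 4; 4 bits remain
Read 5: bits[28:31] width=3 -> value=3 (bin 011); offset now 31 = byte 3 bit 7; 1 bits remain

Answer: 1 1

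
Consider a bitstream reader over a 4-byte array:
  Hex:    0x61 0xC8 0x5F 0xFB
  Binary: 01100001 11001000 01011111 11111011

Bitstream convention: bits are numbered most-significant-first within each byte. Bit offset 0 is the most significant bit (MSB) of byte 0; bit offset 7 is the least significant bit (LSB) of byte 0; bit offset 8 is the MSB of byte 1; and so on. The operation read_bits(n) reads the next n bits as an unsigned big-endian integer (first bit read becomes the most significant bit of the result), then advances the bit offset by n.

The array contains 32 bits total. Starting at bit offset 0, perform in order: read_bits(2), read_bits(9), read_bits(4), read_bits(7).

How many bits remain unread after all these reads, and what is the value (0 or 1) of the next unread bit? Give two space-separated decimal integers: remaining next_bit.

Answer: 10 1

Derivation:
Read 1: bits[0:2] width=2 -> value=1 (bin 01); offset now 2 = byte 0 bit 2; 30 bits remain
Read 2: bits[2:11] width=9 -> value=270 (bin 100001110); offset now 11 = byte 1 bit 3; 21 bits remain
Read 3: bits[11:15] width=4 -> value=4 (bin 0100); offset now 15 = byte 1 bit 7; 17 bits remain
Read 4: bits[15:22] width=7 -> value=23 (bin 0010111); offset now 22 = byte 2 bit 6; 10 bits remain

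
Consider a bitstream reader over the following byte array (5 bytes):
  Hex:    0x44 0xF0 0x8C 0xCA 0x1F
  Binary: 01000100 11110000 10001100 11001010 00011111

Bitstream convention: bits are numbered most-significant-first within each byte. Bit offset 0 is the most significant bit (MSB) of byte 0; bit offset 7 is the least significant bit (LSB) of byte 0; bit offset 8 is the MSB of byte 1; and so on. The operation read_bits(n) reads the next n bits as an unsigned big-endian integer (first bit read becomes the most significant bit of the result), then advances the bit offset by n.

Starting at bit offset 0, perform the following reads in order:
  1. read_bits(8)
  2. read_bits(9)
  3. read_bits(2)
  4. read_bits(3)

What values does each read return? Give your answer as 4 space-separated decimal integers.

Read 1: bits[0:8] width=8 -> value=68 (bin 01000100); offset now 8 = byte 1 bit 0; 32 bits remain
Read 2: bits[8:17] width=9 -> value=481 (bin 111100001); offset now 17 = byte 2 bit 1; 23 bits remain
Read 3: bits[17:19] width=2 -> value=0 (bin 00); offset now 19 = byte 2 bit 3; 21 bits remain
Read 4: bits[19:22] width=3 -> value=3 (bin 011); offset now 22 = byte 2 bit 6; 18 bits remain

Answer: 68 481 0 3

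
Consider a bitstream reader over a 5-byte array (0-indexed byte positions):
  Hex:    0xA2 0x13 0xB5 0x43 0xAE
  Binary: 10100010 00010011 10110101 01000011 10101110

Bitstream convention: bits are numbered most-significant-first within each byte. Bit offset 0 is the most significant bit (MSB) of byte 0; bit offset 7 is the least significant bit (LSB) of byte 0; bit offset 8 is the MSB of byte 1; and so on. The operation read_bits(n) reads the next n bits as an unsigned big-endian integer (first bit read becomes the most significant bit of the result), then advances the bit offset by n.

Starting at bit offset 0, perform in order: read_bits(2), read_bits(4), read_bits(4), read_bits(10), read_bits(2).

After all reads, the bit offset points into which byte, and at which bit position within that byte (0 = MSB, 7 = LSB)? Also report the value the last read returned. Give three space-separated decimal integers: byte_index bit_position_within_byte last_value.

Read 1: bits[0:2] width=2 -> value=2 (bin 10); offset now 2 = byte 0 bit 2; 38 bits remain
Read 2: bits[2:6] width=4 -> value=8 (bin 1000); offset now 6 = byte 0 bit 6; 34 bits remain
Read 3: bits[6:10] width=4 -> value=8 (bin 1000); offset now 10 = byte 1 bit 2; 30 bits remain
Read 4: bits[10:20] width=10 -> value=315 (bin 0100111011); offset now 20 = byte 2 bit 4; 20 bits remain
Read 5: bits[20:22] width=2 -> value=1 (bin 01); offset now 22 = byte 2 bit 6; 18 bits remain

Answer: 2 6 1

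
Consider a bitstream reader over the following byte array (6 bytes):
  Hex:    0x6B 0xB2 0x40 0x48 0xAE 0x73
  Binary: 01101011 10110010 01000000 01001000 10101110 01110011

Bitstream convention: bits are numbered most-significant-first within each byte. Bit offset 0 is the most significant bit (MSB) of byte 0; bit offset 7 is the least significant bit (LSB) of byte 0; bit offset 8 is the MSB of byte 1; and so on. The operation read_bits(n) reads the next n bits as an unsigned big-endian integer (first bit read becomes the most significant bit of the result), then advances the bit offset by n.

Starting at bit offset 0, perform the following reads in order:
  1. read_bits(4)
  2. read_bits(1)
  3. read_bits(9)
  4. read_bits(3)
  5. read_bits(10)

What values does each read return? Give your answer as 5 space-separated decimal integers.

Read 1: bits[0:4] width=4 -> value=6 (bin 0110); offset now 4 = byte 0 bit 4; 44 bits remain
Read 2: bits[4:5] width=1 -> value=1 (bin 1); offset now 5 = byte 0 bit 5; 43 bits remain
Read 3: bits[5:14] width=9 -> value=236 (bin 011101100); offset now 14 = byte 1 bit 6; 34 bits remain
Read 4: bits[14:17] width=3 -> value=4 (bin 100); offset now 17 = byte 2 bit 1; 31 bits remain
Read 5: bits[17:27] width=10 -> value=514 (bin 1000000010); offset now 27 = byte 3 bit 3; 21 bits remain

Answer: 6 1 236 4 514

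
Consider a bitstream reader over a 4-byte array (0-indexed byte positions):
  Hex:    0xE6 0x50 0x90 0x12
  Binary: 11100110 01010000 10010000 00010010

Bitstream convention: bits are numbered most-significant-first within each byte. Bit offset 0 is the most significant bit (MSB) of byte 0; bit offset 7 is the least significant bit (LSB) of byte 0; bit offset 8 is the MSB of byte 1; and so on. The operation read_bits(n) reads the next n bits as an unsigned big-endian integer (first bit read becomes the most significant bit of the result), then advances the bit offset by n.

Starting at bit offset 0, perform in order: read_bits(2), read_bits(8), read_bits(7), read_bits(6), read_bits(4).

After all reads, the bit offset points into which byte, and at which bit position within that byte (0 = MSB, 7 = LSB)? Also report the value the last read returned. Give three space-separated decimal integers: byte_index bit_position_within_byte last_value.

Answer: 3 3 0

Derivation:
Read 1: bits[0:2] width=2 -> value=3 (bin 11); offset now 2 = byte 0 bit 2; 30 bits remain
Read 2: bits[2:10] width=8 -> value=153 (bin 10011001); offset now 10 = byte 1 bit 2; 22 bits remain
Read 3: bits[10:17] width=7 -> value=33 (bin 0100001); offset now 17 = byte 2 bit 1; 15 bits remain
Read 4: bits[17:23] width=6 -> value=8 (bin 001000); offset now 23 = byte 2 bit 7; 9 bits remain
Read 5: bits[23:27] width=4 -> value=0 (bin 0000); offset now 27 = byte 3 bit 3; 5 bits remain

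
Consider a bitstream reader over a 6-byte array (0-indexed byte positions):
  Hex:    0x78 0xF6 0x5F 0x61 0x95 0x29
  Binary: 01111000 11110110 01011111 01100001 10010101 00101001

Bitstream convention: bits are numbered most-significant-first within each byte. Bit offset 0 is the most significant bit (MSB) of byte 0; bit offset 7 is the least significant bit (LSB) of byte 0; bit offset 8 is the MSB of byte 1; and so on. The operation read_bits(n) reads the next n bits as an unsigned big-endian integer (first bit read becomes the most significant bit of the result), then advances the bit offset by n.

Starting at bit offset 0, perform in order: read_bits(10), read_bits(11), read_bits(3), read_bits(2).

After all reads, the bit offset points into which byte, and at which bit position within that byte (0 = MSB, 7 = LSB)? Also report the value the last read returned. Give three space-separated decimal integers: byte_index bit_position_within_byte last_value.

Read 1: bits[0:10] width=10 -> value=483 (bin 0111100011); offset now 10 = byte 1 bit 2; 38 bits remain
Read 2: bits[10:21] width=11 -> value=1739 (bin 11011001011); offset now 21 = byte 2 bit 5; 27 bits remain
Read 3: bits[21:24] width=3 -> value=7 (bin 111); offset now 24 = byte 3 bit 0; 24 bits remain
Read 4: bits[24:26] width=2 -> value=1 (bin 01); offset now 26 = byte 3 bit 2; 22 bits remain

Answer: 3 2 1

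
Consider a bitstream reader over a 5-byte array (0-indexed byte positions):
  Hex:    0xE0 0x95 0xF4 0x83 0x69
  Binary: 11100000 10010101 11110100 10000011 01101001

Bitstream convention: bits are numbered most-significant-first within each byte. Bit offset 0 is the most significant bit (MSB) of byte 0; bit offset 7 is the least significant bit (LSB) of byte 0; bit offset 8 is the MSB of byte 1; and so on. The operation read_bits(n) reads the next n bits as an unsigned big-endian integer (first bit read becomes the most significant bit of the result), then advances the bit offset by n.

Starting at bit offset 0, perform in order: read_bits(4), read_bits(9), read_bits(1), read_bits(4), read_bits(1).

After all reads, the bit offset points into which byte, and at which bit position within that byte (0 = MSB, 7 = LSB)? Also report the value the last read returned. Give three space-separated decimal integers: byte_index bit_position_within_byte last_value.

Read 1: bits[0:4] width=4 -> value=14 (bin 1110); offset now 4 = byte 0 bit 4; 36 bits remain
Read 2: bits[4:13] width=9 -> value=18 (bin 000010010); offset now 13 = byte 1 bit 5; 27 bits remain
Read 3: bits[13:14] width=1 -> value=1 (bin 1); offset now 14 = byte 1 bit 6; 26 bits remain
Read 4: bits[14:18] width=4 -> value=7 (bin 0111); offset now 18 = byte 2 bit 2; 22 bits remain
Read 5: bits[18:19] width=1 -> value=1 (bin 1); offset now 19 = byte 2 bit 3; 21 bits remain

Answer: 2 3 1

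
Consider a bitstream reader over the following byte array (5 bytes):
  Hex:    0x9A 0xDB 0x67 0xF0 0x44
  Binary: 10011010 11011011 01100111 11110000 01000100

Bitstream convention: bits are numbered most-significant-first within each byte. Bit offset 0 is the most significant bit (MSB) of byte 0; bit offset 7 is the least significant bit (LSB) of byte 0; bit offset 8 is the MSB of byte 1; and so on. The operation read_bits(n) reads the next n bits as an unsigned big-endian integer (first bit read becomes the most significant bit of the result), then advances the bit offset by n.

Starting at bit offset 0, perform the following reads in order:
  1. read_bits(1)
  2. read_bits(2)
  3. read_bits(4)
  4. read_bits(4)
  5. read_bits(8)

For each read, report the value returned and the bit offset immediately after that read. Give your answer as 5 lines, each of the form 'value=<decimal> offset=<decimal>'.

Read 1: bits[0:1] width=1 -> value=1 (bin 1); offset now 1 = byte 0 bit 1; 39 bits remain
Read 2: bits[1:3] width=2 -> value=0 (bin 00); offset now 3 = byte 0 bit 3; 37 bits remain
Read 3: bits[3:7] width=4 -> value=13 (bin 1101); offset now 7 = byte 0 bit 7; 33 bits remain
Read 4: bits[7:11] width=4 -> value=6 (bin 0110); offset now 11 = byte 1 bit 3; 29 bits remain
Read 5: bits[11:19] width=8 -> value=219 (bin 11011011); offset now 19 = byte 2 bit 3; 21 bits remain

Answer: value=1 offset=1
value=0 offset=3
value=13 offset=7
value=6 offset=11
value=219 offset=19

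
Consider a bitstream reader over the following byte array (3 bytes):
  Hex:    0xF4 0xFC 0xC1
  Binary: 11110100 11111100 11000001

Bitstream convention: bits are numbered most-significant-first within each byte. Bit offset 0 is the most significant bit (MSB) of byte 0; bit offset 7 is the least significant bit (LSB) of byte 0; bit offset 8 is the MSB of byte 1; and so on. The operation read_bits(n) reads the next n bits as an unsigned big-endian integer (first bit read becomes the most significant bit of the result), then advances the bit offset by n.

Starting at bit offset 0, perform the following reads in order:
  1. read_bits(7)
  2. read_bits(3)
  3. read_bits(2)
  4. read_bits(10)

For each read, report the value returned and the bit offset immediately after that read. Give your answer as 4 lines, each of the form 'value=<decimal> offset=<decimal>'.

Read 1: bits[0:7] width=7 -> value=122 (bin 1111010); offset now 7 = byte 0 bit 7; 17 bits remain
Read 2: bits[7:10] width=3 -> value=3 (bin 011); offset now 10 = byte 1 bit 2; 14 bits remain
Read 3: bits[10:12] width=2 -> value=3 (bin 11); offset now 12 = byte 1 bit 4; 12 bits remain
Read 4: bits[12:22] width=10 -> value=816 (bin 1100110000); offset now 22 = byte 2 bit 6; 2 bits remain

Answer: value=122 offset=7
value=3 offset=10
value=3 offset=12
value=816 offset=22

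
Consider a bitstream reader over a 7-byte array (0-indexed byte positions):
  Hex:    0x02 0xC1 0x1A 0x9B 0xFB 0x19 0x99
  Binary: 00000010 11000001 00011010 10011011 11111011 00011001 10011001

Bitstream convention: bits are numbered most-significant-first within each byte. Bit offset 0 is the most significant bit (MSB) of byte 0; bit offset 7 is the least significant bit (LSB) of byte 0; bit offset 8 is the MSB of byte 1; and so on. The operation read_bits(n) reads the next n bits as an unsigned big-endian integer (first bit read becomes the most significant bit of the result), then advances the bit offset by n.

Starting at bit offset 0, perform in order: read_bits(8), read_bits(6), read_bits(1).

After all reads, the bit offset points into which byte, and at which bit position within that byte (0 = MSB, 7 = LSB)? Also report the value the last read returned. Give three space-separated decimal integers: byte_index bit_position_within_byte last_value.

Answer: 1 7 0

Derivation:
Read 1: bits[0:8] width=8 -> value=2 (bin 00000010); offset now 8 = byte 1 bit 0; 48 bits remain
Read 2: bits[8:14] width=6 -> value=48 (bin 110000); offset now 14 = byte 1 bit 6; 42 bits remain
Read 3: bits[14:15] width=1 -> value=0 (bin 0); offset now 15 = byte 1 bit 7; 41 bits remain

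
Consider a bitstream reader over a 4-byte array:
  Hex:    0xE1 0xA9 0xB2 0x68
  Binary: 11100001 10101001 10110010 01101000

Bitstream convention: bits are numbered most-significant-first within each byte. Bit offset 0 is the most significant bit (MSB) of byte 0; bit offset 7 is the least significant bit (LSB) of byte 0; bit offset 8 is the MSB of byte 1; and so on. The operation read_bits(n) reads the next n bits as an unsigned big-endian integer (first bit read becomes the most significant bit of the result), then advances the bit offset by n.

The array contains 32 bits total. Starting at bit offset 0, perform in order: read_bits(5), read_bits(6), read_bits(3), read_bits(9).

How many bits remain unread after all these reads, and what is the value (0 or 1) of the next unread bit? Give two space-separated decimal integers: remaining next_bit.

Read 1: bits[0:5] width=5 -> value=28 (bin 11100); offset now 5 = byte 0 bit 5; 27 bits remain
Read 2: bits[5:11] width=6 -> value=13 (bin 001101); offset now 11 = byte 1 bit 3; 21 bits remain
Read 3: bits[11:14] width=3 -> value=2 (bin 010); offset now 14 = byte 1 bit 6; 18 bits remain
Read 4: bits[14:23] width=9 -> value=217 (bin 011011001); offset now 23 = byte 2 bit 7; 9 bits remain

Answer: 9 0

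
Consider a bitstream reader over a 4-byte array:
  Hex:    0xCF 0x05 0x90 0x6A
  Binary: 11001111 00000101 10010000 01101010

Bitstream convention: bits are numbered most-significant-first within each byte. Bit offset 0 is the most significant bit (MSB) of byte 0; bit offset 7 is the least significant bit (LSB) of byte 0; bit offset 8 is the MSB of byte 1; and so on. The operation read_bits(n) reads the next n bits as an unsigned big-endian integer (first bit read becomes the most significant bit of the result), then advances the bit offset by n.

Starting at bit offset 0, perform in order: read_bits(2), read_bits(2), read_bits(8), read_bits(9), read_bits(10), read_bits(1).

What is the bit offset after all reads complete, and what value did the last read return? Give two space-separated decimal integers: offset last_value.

Read 1: bits[0:2] width=2 -> value=3 (bin 11); offset now 2 = byte 0 bit 2; 30 bits remain
Read 2: bits[2:4] width=2 -> value=0 (bin 00); offset now 4 = byte 0 bit 4; 28 bits remain
Read 3: bits[4:12] width=8 -> value=240 (bin 11110000); offset now 12 = byte 1 bit 4; 20 bits remain
Read 4: bits[12:21] width=9 -> value=178 (bin 010110010); offset now 21 = byte 2 bit 5; 11 bits remain
Read 5: bits[21:31] width=10 -> value=53 (bin 0000110101); offset now 31 = byte 3 bit 7; 1 bits remain
Read 6: bits[31:32] width=1 -> value=0 (bin 0); offset now 32 = byte 4 bit 0; 0 bits remain

Answer: 32 0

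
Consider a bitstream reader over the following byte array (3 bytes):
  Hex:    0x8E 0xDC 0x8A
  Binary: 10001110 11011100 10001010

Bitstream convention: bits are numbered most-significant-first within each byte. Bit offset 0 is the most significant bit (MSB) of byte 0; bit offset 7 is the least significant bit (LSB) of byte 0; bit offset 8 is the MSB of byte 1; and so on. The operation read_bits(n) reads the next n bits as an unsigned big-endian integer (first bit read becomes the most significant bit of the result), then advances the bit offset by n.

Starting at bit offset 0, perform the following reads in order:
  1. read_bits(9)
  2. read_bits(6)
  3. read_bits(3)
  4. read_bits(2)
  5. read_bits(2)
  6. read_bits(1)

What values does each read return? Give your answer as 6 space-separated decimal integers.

Answer: 285 46 2 0 2 1

Derivation:
Read 1: bits[0:9] width=9 -> value=285 (bin 100011101); offset now 9 = byte 1 bit 1; 15 bits remain
Read 2: bits[9:15] width=6 -> value=46 (bin 101110); offset now 15 = byte 1 bit 7; 9 bits remain
Read 3: bits[15:18] width=3 -> value=2 (bin 010); offset now 18 = byte 2 bit 2; 6 bits remain
Read 4: bits[18:20] width=2 -> value=0 (bin 00); offset now 20 = byte 2 bit 4; 4 bits remain
Read 5: bits[20:22] width=2 -> value=2 (bin 10); offset now 22 = byte 2 bit 6; 2 bits remain
Read 6: bits[22:23] width=1 -> value=1 (bin 1); offset now 23 = byte 2 bit 7; 1 bits remain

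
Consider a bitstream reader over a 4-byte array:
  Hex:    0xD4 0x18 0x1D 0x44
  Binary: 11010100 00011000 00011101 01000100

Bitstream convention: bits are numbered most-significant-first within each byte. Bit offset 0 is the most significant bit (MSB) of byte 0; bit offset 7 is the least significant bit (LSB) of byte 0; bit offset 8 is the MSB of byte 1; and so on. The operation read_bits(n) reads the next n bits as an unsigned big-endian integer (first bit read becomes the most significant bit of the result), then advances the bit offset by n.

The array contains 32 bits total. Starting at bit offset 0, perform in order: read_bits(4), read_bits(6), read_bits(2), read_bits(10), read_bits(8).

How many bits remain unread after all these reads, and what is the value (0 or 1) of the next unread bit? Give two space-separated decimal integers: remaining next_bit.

Read 1: bits[0:4] width=4 -> value=13 (bin 1101); offset now 4 = byte 0 bit 4; 28 bits remain
Read 2: bits[4:10] width=6 -> value=16 (bin 010000); offset now 10 = byte 1 bit 2; 22 bits remain
Read 3: bits[10:12] width=2 -> value=1 (bin 01); offset now 12 = byte 1 bit 4; 20 bits remain
Read 4: bits[12:22] width=10 -> value=519 (bin 1000000111); offset now 22 = byte 2 bit 6; 10 bits remain
Read 5: bits[22:30] width=8 -> value=81 (bin 01010001); offset now 30 = byte 3 bit 6; 2 bits remain

Answer: 2 0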